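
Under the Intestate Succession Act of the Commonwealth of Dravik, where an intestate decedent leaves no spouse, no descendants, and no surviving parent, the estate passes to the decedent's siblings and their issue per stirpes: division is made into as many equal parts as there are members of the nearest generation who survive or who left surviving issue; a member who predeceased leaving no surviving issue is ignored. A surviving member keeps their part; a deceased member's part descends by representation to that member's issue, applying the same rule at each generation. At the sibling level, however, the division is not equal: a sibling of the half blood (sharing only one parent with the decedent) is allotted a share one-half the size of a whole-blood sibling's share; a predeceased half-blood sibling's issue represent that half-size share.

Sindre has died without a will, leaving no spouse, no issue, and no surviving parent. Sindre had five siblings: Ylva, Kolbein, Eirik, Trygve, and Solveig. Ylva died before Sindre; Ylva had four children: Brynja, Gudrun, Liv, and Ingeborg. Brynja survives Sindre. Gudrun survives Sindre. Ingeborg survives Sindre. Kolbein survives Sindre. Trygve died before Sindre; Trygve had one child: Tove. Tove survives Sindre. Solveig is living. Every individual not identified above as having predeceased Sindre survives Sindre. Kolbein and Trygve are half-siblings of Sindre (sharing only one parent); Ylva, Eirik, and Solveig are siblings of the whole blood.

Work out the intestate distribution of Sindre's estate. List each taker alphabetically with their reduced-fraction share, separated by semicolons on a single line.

No spouse, descendants, or parent survives, so the estate passes to Sindre's siblings per stirpes.
Half-blood siblings count for one-half the weight of whole-blood siblings at the initial division.
Dividing 1 in proportion to weights (total weight 4): Ylva (weight 1) → 1/4; Kolbein (weight 1/2) → 1/8; Eirik (weight 1) → 1/4; Trygve (weight 1/2) → 1/8; Solveig (weight 1) → 1/4.
Ylva predeceased; the 1/4 allotted to Ylva's branch passes to Ylva's issue by representation.
The 1/4 is divided into 4 equal shares of 1/16 among Brynja, Gudrun, Liv, Ingeborg.
Brynja is living and takes 1/16.
Gudrun is living and takes 1/16.
Liv is living and takes 1/16.
Ingeborg is living and takes 1/16.
Kolbein is living and takes 1/8.
Eirik is living and takes 1/4.
Trygve predeceased; the 1/8 allotted to Trygve's branch passes to Trygve's issue by representation.
Tove is the sole taker at this level and receives the full 1/8.
Solveig is living and takes 1/4.

Brynja 1/16; Eirik 1/4; Gudrun 1/16; Ingeborg 1/16; Kolbein 1/8; Liv 1/16; Solveig 1/4; Tove 1/8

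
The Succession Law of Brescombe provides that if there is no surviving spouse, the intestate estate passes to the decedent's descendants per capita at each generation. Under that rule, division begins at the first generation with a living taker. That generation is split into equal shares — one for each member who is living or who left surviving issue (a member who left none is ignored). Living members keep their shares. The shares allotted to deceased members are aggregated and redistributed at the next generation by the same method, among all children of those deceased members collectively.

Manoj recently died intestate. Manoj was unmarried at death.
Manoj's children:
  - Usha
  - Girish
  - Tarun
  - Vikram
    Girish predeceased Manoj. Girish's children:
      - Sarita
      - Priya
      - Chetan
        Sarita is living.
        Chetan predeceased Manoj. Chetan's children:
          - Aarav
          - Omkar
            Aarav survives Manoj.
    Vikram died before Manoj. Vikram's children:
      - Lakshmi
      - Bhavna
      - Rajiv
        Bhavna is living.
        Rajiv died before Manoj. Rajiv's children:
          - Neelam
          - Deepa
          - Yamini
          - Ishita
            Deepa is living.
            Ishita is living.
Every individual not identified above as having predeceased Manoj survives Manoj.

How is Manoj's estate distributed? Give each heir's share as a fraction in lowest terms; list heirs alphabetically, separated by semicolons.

There is no surviving spouse, so the entire estate passes to Manoj's descendants per capita at each generation.
At generation 1 (Usha, Girish, Tarun, Vikram) there are 4 shares of (1)/4 = 1/4 each.
Living: Usha and Tarun — each takes 1/4.
Deceased: Girish and Vikram. Their combined 1/2 is pooled and carried to generation 2.
At generation 2 (Sarita, Priya, Chetan, Lakshmi, Bhavna, Rajiv) there are 6 shares of (1/2)/6 = 1/12 each.
Living: Sarita, Priya, Lakshmi, and Bhavna — each takes 1/12.
Deceased: Chetan and Rajiv. Their combined 1/6 is pooled and carried to generation 3.
At generation 3 (Aarav, Omkar, Neelam, Deepa, Yamini, Ishita) there are 6 shares of (1/6)/6 = 1/36 each.
Living: Aarav, Omkar, Neelam, Deepa, Yamini, and Ishita — each takes 1/36.

Aarav 1/36; Bhavna 1/12; Deepa 1/36; Ishita 1/36; Lakshmi 1/12; Neelam 1/36; Omkar 1/36; Priya 1/12; Sarita 1/12; Tarun 1/4; Usha 1/4; Yamini 1/36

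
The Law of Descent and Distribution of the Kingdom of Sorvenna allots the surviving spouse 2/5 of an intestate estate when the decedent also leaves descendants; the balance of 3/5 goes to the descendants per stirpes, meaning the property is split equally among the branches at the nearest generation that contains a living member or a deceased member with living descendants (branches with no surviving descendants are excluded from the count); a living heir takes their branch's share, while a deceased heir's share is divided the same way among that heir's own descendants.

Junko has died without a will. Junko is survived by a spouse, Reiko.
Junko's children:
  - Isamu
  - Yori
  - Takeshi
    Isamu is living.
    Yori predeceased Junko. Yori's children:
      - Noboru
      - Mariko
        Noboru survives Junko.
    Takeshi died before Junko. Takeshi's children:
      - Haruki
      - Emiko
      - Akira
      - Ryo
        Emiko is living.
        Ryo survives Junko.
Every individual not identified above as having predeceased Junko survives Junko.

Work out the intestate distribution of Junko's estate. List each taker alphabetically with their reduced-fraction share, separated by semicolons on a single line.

Reiko, as surviving spouse, takes 2/5.
The remaining 3/5 passes to Junko's descendants per stirpes.
The 3/5 is divided into 3 equal shares of 1/5 among Isamu, Yori, Takeshi.
Isamu is living and takes 1/5.
Yori predeceased; the 1/5 allotted to Yori's branch passes to Yori's issue by representation.
The 1/5 is divided into 2 equal shares of 1/10 among Noboru, Mariko.
Noboru is living and takes 1/10.
Mariko is living and takes 1/10.
Takeshi predeceased; the 1/5 allotted to Takeshi's branch passes to Takeshi's issue by representation.
The 1/5 is divided into 4 equal shares of 1/20 among Haruki, Emiko, Akira, Ryo.
Haruki is living and takes 1/20.
Emiko is living and takes 1/20.
Akira is living and takes 1/20.
Ryo is living and takes 1/20.

Akira 1/20; Emiko 1/20; Haruki 1/20; Isamu 1/5; Mariko 1/10; Noboru 1/10; Reiko 2/5; Ryo 1/20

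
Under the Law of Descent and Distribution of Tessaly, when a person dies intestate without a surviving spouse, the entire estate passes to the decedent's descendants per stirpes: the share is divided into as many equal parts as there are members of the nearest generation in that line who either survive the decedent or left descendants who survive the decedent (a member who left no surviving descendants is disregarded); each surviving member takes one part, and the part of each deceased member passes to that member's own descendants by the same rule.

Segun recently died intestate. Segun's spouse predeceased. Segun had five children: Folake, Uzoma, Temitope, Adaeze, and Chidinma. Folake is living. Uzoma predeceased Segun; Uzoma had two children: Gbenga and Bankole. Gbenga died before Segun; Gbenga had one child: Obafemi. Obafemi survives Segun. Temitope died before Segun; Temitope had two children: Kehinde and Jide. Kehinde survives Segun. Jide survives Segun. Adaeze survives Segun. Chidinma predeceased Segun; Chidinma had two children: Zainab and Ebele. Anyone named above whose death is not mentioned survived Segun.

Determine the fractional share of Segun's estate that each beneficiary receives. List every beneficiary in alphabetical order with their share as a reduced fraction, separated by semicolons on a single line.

Adaeze 1/5; Bankole 1/10; Ebele 1/10; Folake 1/5; Jide 1/10; Kehinde 1/10; Obafemi 1/10; Zainab 1/10

There is no surviving spouse, so the entire estate passes to Segun's descendants per stirpes.
The estate is divided into 5 equal shares of 1/5 among Folake, Uzoma, Temitope, Adaeze, Chidinma.
Folake is living and takes 1/5.
Uzoma predeceased; the 1/5 allotted to Uzoma's branch passes to Uzoma's issue by representation.
The 1/5 is divided into 2 equal shares of 1/10 among Gbenga, Bankole.
Gbenga predeceased; the 1/10 allotted to Gbenga's branch passes to Gbenga's issue by representation.
Obafemi is the sole taker at this level and receives the full 1/10.
Bankole is living and takes 1/10.
Temitope predeceased; the 1/5 allotted to Temitope's branch passes to Temitope's issue by representation.
The 1/5 is divided into 2 equal shares of 1/10 among Kehinde, Jide.
Kehinde is living and takes 1/10.
Jide is living and takes 1/10.
Adaeze is living and takes 1/5.
Chidinma predeceased; the 1/5 allotted to Chidinma's branch passes to Chidinma's issue by representation.
The 1/5 is divided into 2 equal shares of 1/10 among Zainab, Ebele.
Zainab is living and takes 1/10.
Ebele is living and takes 1/10.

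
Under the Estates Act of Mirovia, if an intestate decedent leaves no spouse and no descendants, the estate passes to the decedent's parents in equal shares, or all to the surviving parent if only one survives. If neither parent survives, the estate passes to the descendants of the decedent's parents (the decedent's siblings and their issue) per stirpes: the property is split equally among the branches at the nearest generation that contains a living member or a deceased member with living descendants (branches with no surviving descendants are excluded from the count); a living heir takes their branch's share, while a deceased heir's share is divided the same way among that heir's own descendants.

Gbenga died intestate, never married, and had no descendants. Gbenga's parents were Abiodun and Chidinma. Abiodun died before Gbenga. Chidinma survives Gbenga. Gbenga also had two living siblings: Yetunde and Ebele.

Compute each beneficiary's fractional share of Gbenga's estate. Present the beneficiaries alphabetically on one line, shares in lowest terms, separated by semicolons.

Only one parent, Chidinma, survives, so Chidinma takes the entire estate. The siblings take nothing because a surviving parent has priority.

Chidinma 1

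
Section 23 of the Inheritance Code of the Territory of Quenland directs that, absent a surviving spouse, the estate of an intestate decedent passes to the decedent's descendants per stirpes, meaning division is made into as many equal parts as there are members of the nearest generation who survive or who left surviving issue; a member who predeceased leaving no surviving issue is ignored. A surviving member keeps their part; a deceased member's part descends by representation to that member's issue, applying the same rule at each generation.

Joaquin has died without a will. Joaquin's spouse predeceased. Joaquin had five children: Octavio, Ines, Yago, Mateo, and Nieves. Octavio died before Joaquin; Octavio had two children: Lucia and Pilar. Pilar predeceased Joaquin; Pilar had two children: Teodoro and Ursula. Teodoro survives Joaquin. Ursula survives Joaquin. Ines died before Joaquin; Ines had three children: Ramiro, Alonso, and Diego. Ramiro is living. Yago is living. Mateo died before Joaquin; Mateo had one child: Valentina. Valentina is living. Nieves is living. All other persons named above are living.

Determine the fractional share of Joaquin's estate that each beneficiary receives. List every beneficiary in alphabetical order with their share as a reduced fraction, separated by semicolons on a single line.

There is no surviving spouse, so the entire estate passes to Joaquin's descendants per stirpes.
The estate is divided into 5 equal shares of 1/5 among Octavio, Ines, Yago, Mateo, Nieves.
Octavio predeceased; the 1/5 allotted to Octavio's branch passes to Octavio's issue by representation.
The 1/5 is divided into 2 equal shares of 1/10 among Lucia, Pilar.
Lucia is living and takes 1/10.
Pilar predeceased; the 1/10 allotted to Pilar's branch passes to Pilar's issue by representation.
The 1/10 is divided into 2 equal shares of 1/20 among Teodoro, Ursula.
Teodoro is living and takes 1/20.
Ursula is living and takes 1/20.
Ines predeceased; the 1/5 allotted to Ines's branch passes to Ines's issue by representation.
The 1/5 is divided into 3 equal shares of 1/15 among Ramiro, Alonso, Diego.
Ramiro is living and takes 1/15.
Alonso is living and takes 1/15.
Diego is living and takes 1/15.
Yago is living and takes 1/5.
Mateo predeceased; the 1/5 allotted to Mateo's branch passes to Mateo's issue by representation.
Valentina is the sole taker at this level and receives the full 1/5.
Nieves is living and takes 1/5.

Alonso 1/15; Diego 1/15; Lucia 1/10; Nieves 1/5; Ramiro 1/15; Teodoro 1/20; Ursula 1/20; Valentina 1/5; Yago 1/5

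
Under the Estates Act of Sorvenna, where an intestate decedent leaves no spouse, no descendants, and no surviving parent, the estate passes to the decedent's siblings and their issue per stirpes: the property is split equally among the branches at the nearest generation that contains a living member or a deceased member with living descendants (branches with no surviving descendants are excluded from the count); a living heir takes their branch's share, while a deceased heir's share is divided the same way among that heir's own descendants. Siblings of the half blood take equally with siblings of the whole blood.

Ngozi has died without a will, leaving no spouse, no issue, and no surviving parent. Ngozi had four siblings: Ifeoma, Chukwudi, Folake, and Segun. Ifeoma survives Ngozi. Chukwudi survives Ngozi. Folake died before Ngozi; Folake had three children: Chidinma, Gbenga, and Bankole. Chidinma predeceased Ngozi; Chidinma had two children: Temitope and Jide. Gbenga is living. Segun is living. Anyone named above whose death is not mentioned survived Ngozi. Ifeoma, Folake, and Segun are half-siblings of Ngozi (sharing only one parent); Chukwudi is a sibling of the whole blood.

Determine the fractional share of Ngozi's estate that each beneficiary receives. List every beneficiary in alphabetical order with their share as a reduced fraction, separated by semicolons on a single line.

No spouse, descendants, or parent survives, so the estate passes to Ngozi's siblings per stirpes.
Half-blood and whole-blood siblings take equally under the stated rule.
The estate is divided into 4 equal shares of 1/4 among Ifeoma, Chukwudi, Folake, Segun.
Ifeoma is living and takes 1/4.
Chukwudi is living and takes 1/4.
Folake predeceased; the 1/4 allotted to Folake's branch passes to Folake's issue by representation.
The 1/4 is divided into 3 equal shares of 1/12 among Chidinma, Gbenga, Bankole.
Chidinma predeceased; the 1/12 allotted to Chidinma's branch passes to Chidinma's issue by representation.
The 1/12 is divided into 2 equal shares of 1/24 among Temitope, Jide.
Temitope is living and takes 1/24.
Jide is living and takes 1/24.
Gbenga is living and takes 1/12.
Bankole is living and takes 1/12.
Segun is living and takes 1/4.

Bankole 1/12; Chukwudi 1/4; Gbenga 1/12; Ifeoma 1/4; Jide 1/24; Segun 1/4; Temitope 1/24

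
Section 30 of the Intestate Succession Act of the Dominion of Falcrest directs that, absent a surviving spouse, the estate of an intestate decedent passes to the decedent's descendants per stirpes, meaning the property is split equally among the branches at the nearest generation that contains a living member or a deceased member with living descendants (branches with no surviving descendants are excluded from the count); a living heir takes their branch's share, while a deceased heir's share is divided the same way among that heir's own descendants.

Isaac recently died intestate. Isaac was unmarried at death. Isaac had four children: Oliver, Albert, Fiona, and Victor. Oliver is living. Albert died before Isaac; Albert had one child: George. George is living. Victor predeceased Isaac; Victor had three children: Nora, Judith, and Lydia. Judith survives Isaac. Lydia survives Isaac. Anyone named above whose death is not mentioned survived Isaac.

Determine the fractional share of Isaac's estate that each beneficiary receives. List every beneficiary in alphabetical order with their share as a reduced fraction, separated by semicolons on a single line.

There is no surviving spouse, so the entire estate passes to Isaac's descendants per stirpes.
The estate is divided into 4 equal shares of 1/4 among Oliver, Albert, Fiona, Victor.
Oliver is living and takes 1/4.
Albert predeceased; the 1/4 allotted to Albert's branch passes to Albert's issue by representation.
George is the sole taker at this level and receives the full 1/4.
Fiona is living and takes 1/4.
Victor predeceased; the 1/4 allotted to Victor's branch passes to Victor's issue by representation.
The 1/4 is divided into 3 equal shares of 1/12 among Nora, Judith, Lydia.
Nora is living and takes 1/12.
Judith is living and takes 1/12.
Lydia is living and takes 1/12.

Fiona 1/4; George 1/4; Judith 1/12; Lydia 1/12; Nora 1/12; Oliver 1/4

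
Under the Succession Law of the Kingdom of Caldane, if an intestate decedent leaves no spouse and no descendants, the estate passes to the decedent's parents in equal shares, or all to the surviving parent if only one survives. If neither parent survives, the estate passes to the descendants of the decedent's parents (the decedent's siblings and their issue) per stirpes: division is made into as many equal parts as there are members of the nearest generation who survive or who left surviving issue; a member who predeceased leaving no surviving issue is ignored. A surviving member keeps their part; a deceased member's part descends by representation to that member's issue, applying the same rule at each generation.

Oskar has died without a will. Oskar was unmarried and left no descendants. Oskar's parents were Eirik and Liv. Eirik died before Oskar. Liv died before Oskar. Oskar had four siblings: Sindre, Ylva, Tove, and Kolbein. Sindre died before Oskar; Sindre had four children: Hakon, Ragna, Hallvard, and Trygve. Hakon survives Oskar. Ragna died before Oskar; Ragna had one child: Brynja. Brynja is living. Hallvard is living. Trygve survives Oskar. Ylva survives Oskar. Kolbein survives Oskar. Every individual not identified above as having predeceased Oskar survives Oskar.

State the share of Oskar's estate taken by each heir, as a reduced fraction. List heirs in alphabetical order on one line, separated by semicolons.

Neither parent survives and there are no descendants, so the estate passes to Oskar's siblings and their issue per stirpes.
The estate is divided into 4 equal shares of 1/4 among Sindre, Ylva, Tove, Kolbein.
Sindre predeceased; the 1/4 allotted to Sindre's branch passes to Sindre's issue by representation.
The 1/4 is divided into 4 equal shares of 1/16 among Hakon, Ragna, Hallvard, Trygve.
Hakon is living and takes 1/16.
Ragna predeceased; the 1/16 allotted to Ragna's branch passes to Ragna's issue by representation.
Brynja is the sole taker at this level and receives the full 1/16.
Hallvard is living and takes 1/16.
Trygve is living and takes 1/16.
Ylva is living and takes 1/4.
Tove is living and takes 1/4.
Kolbein is living and takes 1/4.

Brynja 1/16; Hakon 1/16; Hallvard 1/16; Kolbein 1/4; Tove 1/4; Trygve 1/16; Ylva 1/4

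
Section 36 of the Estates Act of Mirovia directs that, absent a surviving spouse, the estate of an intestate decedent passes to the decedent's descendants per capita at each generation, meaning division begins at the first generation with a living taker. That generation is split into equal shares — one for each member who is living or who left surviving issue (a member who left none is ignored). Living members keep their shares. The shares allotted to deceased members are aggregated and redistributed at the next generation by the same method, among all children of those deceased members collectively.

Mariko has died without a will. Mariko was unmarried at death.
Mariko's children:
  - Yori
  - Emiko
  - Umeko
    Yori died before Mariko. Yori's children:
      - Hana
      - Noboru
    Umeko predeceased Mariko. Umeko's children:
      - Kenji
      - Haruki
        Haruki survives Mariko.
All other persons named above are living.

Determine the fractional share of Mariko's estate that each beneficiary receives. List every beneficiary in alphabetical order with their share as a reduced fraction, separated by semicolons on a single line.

There is no surviving spouse, so the entire estate passes to Mariko's descendants per capita at each generation.
At generation 1 (Yori, Emiko, Umeko) there are 3 shares of (1)/3 = 1/3 each.
Living: Emiko — each takes 1/3.
Deceased: Yori and Umeko. Their combined 2/3 is pooled and carried to generation 2.
At generation 2 (Hana, Noboru, Kenji, Haruki) there are 4 shares of (2/3)/4 = 1/6 each.
Living: Hana, Noboru, Kenji, and Haruki — each takes 1/6.

Emiko 1/3; Hana 1/6; Haruki 1/6; Kenji 1/6; Noboru 1/6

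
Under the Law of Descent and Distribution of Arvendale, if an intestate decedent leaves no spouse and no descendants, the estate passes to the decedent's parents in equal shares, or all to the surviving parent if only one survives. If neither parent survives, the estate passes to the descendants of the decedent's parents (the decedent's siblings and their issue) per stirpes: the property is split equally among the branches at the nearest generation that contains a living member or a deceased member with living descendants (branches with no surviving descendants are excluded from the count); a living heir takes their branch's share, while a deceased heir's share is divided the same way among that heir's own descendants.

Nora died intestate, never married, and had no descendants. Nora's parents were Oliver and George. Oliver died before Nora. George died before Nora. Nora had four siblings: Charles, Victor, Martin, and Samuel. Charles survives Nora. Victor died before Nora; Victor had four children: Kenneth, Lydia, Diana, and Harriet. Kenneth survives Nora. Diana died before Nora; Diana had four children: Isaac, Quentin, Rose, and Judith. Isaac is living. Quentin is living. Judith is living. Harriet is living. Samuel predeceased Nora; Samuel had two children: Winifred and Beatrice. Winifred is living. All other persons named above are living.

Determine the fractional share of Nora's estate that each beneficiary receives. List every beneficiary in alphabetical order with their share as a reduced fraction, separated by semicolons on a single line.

Beatrice 1/8; Charles 1/4; Harriet 1/16; Isaac 1/64; Judith 1/64; Kenneth 1/16; Lydia 1/16; Martin 1/4; Quentin 1/64; Rose 1/64; Winifred 1/8

Neither parent survives and there are no descendants, so the estate passes to Nora's siblings and their issue per stirpes.
The estate is divided into 4 equal shares of 1/4 among Charles, Victor, Martin, Samuel.
Charles is living and takes 1/4.
Victor predeceased; the 1/4 allotted to Victor's branch passes to Victor's issue by representation.
The 1/4 is divided into 4 equal shares of 1/16 among Kenneth, Lydia, Diana, Harriet.
Kenneth is living and takes 1/16.
Lydia is living and takes 1/16.
Diana predeceased; the 1/16 allotted to Diana's branch passes to Diana's issue by representation.
The 1/16 is divided into 4 equal shares of 1/64 among Isaac, Quentin, Rose, Judith.
Isaac is living and takes 1/64.
Quentin is living and takes 1/64.
Rose is living and takes 1/64.
Judith is living and takes 1/64.
Harriet is living and takes 1/16.
Martin is living and takes 1/4.
Samuel predeceased; the 1/4 allotted to Samuel's branch passes to Samuel's issue by representation.
The 1/4 is divided into 2 equal shares of 1/8 among Winifred, Beatrice.
Winifred is living and takes 1/8.
Beatrice is living and takes 1/8.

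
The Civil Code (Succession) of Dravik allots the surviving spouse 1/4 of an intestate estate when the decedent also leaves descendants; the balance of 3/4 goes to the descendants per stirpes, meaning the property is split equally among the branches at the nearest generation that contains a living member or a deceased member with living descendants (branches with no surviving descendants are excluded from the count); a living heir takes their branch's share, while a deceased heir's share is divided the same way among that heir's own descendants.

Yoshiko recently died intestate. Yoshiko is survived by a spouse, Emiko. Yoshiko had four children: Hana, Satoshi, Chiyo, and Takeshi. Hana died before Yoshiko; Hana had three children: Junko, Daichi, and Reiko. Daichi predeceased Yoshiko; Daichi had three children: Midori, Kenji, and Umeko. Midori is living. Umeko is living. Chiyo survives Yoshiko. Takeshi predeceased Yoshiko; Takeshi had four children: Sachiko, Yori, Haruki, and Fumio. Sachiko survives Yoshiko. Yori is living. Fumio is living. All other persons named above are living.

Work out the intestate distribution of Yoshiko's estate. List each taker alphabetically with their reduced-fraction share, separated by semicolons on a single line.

Chiyo 3/16; Emiko 1/4; Fumio 3/64; Haruki 3/64; Junko 1/16; Kenji 1/48; Midori 1/48; Reiko 1/16; Sachiko 3/64; Satoshi 3/16; Umeko 1/48; Yori 3/64

Emiko, as surviving spouse, takes 1/4.
The remaining 3/4 passes to Yoshiko's descendants per stirpes.
The 3/4 is divided into 4 equal shares of 3/16 among Hana, Satoshi, Chiyo, Takeshi.
Hana predeceased; the 3/16 allotted to Hana's branch passes to Hana's issue by representation.
The 3/16 is divided into 3 equal shares of 1/16 among Junko, Daichi, Reiko.
Junko is living and takes 1/16.
Daichi predeceased; the 1/16 allotted to Daichi's branch passes to Daichi's issue by representation.
The 1/16 is divided into 3 equal shares of 1/48 among Midori, Kenji, Umeko.
Midori is living and takes 1/48.
Kenji is living and takes 1/48.
Umeko is living and takes 1/48.
Reiko is living and takes 1/16.
Satoshi is living and takes 3/16.
Chiyo is living and takes 3/16.
Takeshi predeceased; the 3/16 allotted to Takeshi's branch passes to Takeshi's issue by representation.
The 3/16 is divided into 4 equal shares of 3/64 among Sachiko, Yori, Haruki, Fumio.
Sachiko is living and takes 3/64.
Yori is living and takes 3/64.
Haruki is living and takes 3/64.
Fumio is living and takes 3/64.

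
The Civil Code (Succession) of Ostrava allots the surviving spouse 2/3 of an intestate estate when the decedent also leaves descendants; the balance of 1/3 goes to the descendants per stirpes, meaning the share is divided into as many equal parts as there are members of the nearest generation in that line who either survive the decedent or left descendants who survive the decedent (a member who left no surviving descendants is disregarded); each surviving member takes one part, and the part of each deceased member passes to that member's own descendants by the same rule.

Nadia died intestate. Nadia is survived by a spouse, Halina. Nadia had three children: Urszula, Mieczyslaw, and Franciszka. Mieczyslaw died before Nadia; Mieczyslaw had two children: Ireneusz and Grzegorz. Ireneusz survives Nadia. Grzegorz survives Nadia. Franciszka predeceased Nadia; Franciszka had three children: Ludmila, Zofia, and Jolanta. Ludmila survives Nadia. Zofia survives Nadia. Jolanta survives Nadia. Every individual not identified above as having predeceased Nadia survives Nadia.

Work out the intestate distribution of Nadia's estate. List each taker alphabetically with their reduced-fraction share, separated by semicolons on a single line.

Grzegorz 1/18; Halina 2/3; Ireneusz 1/18; Jolanta 1/27; Ludmila 1/27; Urszula 1/9; Zofia 1/27

Halina, as surviving spouse, takes 2/3.
The remaining 1/3 passes to Nadia's descendants per stirpes.
The 1/3 is divided into 3 equal shares of 1/9 among Urszula, Mieczyslaw, Franciszka.
Urszula is living and takes 1/9.
Mieczyslaw predeceased; the 1/9 allotted to Mieczyslaw's branch passes to Mieczyslaw's issue by representation.
The 1/9 is divided into 2 equal shares of 1/18 among Ireneusz, Grzegorz.
Ireneusz is living and takes 1/18.
Grzegorz is living and takes 1/18.
Franciszka predeceased; the 1/9 allotted to Franciszka's branch passes to Franciszka's issue by representation.
The 1/9 is divided into 3 equal shares of 1/27 among Ludmila, Zofia, Jolanta.
Ludmila is living and takes 1/27.
Zofia is living and takes 1/27.
Jolanta is living and takes 1/27.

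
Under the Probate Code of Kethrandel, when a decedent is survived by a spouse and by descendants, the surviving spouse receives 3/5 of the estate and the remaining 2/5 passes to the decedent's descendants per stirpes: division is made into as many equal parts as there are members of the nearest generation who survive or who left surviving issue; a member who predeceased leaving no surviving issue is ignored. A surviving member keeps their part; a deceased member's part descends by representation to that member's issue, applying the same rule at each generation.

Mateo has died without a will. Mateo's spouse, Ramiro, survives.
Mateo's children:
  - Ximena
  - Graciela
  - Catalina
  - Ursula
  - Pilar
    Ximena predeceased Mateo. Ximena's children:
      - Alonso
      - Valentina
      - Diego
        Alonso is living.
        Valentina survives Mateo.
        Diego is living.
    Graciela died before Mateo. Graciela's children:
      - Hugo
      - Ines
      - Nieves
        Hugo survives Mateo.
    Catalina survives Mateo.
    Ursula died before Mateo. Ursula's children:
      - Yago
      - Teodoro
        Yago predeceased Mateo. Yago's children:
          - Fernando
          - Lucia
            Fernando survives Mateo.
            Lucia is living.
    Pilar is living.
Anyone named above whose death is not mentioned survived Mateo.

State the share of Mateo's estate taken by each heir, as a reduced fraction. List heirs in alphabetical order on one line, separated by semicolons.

Alonso 2/75; Catalina 2/25; Diego 2/75; Fernando 1/50; Hugo 2/75; Ines 2/75; Lucia 1/50; Nieves 2/75; Pilar 2/25; Ramiro 3/5; Teodoro 1/25; Valentina 2/75

Ramiro, as surviving spouse, takes 3/5.
The remaining 2/5 passes to Mateo's descendants per stirpes.
The 2/5 is divided into 5 equal shares of 2/25 among Ximena, Graciela, Catalina, Ursula, Pilar.
Ximena predeceased; the 2/25 allotted to Ximena's branch passes to Ximena's issue by representation.
The 2/25 is divided into 3 equal shares of 2/75 among Alonso, Valentina, Diego.
Alonso is living and takes 2/75.
Valentina is living and takes 2/75.
Diego is living and takes 2/75.
Graciela predeceased; the 2/25 allotted to Graciela's branch passes to Graciela's issue by representation.
The 2/25 is divided into 3 equal shares of 2/75 among Hugo, Ines, Nieves.
Hugo is living and takes 2/75.
Ines is living and takes 2/75.
Nieves is living and takes 2/75.
Catalina is living and takes 2/25.
Ursula predeceased; the 2/25 allotted to Ursula's branch passes to Ursula's issue by representation.
The 2/25 is divided into 2 equal shares of 1/25 among Yago, Teodoro.
Yago predeceased; the 1/25 allotted to Yago's branch passes to Yago's issue by representation.
The 1/25 is divided into 2 equal shares of 1/50 among Fernando, Lucia.
Fernando is living and takes 1/50.
Lucia is living and takes 1/50.
Teodoro is living and takes 1/25.
Pilar is living and takes 2/25.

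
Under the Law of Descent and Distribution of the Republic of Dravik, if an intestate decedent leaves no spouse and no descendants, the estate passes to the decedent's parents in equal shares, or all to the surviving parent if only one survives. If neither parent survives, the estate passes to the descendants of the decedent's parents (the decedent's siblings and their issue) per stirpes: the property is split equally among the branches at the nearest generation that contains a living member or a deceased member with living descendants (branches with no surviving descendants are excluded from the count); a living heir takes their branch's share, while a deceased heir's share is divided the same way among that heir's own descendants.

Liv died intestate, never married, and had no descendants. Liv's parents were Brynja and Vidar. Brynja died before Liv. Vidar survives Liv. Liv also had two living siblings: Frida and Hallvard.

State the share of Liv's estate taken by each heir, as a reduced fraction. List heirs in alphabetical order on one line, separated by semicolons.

Vidar 1

Only one parent, Vidar, survives, so Vidar takes the entire estate. The siblings take nothing because a surviving parent has priority.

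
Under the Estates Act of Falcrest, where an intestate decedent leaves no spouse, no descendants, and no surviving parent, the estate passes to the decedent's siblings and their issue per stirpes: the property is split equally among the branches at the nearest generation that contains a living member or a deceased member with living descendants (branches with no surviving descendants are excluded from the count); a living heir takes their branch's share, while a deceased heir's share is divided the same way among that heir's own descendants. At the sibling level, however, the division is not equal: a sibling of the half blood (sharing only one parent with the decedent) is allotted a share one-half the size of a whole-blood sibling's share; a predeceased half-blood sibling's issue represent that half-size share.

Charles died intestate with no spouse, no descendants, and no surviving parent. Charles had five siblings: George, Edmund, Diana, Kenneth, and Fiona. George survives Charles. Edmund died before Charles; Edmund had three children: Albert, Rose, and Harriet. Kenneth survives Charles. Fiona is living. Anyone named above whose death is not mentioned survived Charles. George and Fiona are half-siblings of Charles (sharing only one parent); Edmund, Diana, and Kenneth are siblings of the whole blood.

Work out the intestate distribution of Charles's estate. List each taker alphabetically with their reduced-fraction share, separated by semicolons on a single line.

Albert 1/12; Diana 1/4; Fiona 1/8; George 1/8; Harriet 1/12; Kenneth 1/4; Rose 1/12

No spouse, descendants, or parent survives, so the estate passes to Charles's siblings per stirpes.
Half-blood siblings count for one-half the weight of whole-blood siblings at the initial division.
Dividing 1 in proportion to weights (total weight 4): George (weight 1/2) → 1/8; Edmund (weight 1) → 1/4; Diana (weight 1) → 1/4; Kenneth (weight 1) → 1/4; Fiona (weight 1/2) → 1/8.
George is living and takes 1/8.
Edmund predeceased; the 1/4 allotted to Edmund's branch passes to Edmund's issue by representation.
The 1/4 is divided into 3 equal shares of 1/12 among Albert, Rose, Harriet.
Albert is living and takes 1/12.
Rose is living and takes 1/12.
Harriet is living and takes 1/12.
Diana is living and takes 1/4.
Kenneth is living and takes 1/4.
Fiona is living and takes 1/8.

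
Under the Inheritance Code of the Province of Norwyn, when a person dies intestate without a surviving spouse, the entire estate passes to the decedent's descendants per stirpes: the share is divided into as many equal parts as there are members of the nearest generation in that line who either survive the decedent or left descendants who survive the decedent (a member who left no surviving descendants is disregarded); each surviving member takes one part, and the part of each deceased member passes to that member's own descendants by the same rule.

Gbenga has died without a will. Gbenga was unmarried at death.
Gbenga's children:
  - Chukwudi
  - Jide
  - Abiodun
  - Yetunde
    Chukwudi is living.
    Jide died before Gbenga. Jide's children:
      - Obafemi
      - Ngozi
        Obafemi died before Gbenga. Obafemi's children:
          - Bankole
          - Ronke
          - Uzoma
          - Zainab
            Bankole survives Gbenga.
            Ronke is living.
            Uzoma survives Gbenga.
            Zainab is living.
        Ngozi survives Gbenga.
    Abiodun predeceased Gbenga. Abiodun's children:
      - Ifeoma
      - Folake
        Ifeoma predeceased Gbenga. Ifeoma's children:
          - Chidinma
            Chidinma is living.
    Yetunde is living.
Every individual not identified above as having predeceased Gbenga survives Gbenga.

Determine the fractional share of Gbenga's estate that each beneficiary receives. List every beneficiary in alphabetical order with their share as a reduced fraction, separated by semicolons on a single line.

There is no surviving spouse, so the entire estate passes to Gbenga's descendants per stirpes.
The estate is divided into 4 equal shares of 1/4 among Chukwudi, Jide, Abiodun, Yetunde.
Chukwudi is living and takes 1/4.
Jide predeceased; the 1/4 allotted to Jide's branch passes to Jide's issue by representation.
The 1/4 is divided into 2 equal shares of 1/8 among Obafemi, Ngozi.
Obafemi predeceased; the 1/8 allotted to Obafemi's branch passes to Obafemi's issue by representation.
The 1/8 is divided into 4 equal shares of 1/32 among Bankole, Ronke, Uzoma, Zainab.
Bankole is living and takes 1/32.
Ronke is living and takes 1/32.
Uzoma is living and takes 1/32.
Zainab is living and takes 1/32.
Ngozi is living and takes 1/8.
Abiodun predeceased; the 1/4 allotted to Abiodun's branch passes to Abiodun's issue by representation.
The 1/4 is divided into 2 equal shares of 1/8 among Ifeoma, Folake.
Ifeoma predeceased; the 1/8 allotted to Ifeoma's branch passes to Ifeoma's issue by representation.
Chidinma is the sole taker at this level and receives the full 1/8.
Folake is living and takes 1/8.
Yetunde is living and takes 1/4.

Bankole 1/32; Chidinma 1/8; Chukwudi 1/4; Folake 1/8; Ngozi 1/8; Ronke 1/32; Uzoma 1/32; Yetunde 1/4; Zainab 1/32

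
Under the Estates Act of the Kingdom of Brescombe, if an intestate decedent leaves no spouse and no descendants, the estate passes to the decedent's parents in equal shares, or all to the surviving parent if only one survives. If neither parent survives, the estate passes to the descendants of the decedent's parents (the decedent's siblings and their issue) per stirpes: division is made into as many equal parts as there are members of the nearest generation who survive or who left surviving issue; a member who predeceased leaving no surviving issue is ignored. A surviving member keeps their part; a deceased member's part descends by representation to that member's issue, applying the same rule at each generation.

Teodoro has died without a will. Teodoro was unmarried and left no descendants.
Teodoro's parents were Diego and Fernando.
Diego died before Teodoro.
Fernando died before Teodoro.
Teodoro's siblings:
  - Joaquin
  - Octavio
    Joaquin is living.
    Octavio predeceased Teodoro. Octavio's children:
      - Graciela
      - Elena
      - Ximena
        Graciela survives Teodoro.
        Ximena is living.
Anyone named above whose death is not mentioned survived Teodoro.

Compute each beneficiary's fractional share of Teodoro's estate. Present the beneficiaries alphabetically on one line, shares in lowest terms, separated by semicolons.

Neither parent survives and there are no descendants, so the estate passes to Teodoro's siblings and their issue per stirpes.
The estate is divided into 2 equal shares of 1/2 among Joaquin, Octavio.
Joaquin is living and takes 1/2.
Octavio predeceased; the 1/2 allotted to Octavio's branch passes to Octavio's issue by representation.
The 1/2 is divided into 3 equal shares of 1/6 among Graciela, Elena, Ximena.
Graciela is living and takes 1/6.
Elena is living and takes 1/6.
Ximena is living and takes 1/6.

Elena 1/6; Graciela 1/6; Joaquin 1/2; Ximena 1/6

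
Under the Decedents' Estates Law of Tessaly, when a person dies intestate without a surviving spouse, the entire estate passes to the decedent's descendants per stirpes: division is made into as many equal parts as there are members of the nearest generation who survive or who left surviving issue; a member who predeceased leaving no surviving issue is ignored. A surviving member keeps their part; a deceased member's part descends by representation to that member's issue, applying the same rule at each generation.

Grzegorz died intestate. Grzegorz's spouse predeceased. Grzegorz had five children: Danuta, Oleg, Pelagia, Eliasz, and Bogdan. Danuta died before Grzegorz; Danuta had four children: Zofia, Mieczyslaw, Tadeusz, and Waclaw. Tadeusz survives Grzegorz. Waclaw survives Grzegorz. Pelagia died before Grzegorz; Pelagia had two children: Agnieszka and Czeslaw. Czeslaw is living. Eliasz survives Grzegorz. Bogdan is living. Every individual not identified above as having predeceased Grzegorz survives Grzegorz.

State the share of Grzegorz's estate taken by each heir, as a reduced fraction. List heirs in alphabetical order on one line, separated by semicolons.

Agnieszka 1/10; Bogdan 1/5; Czeslaw 1/10; Eliasz 1/5; Mieczyslaw 1/20; Oleg 1/5; Tadeusz 1/20; Waclaw 1/20; Zofia 1/20

There is no surviving spouse, so the entire estate passes to Grzegorz's descendants per stirpes.
The estate is divided into 5 equal shares of 1/5 among Danuta, Oleg, Pelagia, Eliasz, Bogdan.
Danuta predeceased; the 1/5 allotted to Danuta's branch passes to Danuta's issue by representation.
The 1/5 is divided into 4 equal shares of 1/20 among Zofia, Mieczyslaw, Tadeusz, Waclaw.
Zofia is living and takes 1/20.
Mieczyslaw is living and takes 1/20.
Tadeusz is living and takes 1/20.
Waclaw is living and takes 1/20.
Oleg is living and takes 1/5.
Pelagia predeceased; the 1/5 allotted to Pelagia's branch passes to Pelagia's issue by representation.
The 1/5 is divided into 2 equal shares of 1/10 among Agnieszka, Czeslaw.
Agnieszka is living and takes 1/10.
Czeslaw is living and takes 1/10.
Eliasz is living and takes 1/5.
Bogdan is living and takes 1/5.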